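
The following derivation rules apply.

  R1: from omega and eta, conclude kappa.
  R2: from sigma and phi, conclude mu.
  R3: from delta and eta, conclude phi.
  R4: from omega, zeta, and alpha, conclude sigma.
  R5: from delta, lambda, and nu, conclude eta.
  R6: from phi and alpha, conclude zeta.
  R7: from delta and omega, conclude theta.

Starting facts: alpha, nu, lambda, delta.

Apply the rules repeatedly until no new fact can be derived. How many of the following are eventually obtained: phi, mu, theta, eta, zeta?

3

delta, lambda, and nu hold, so eta follows (R5).
delta and eta hold, so phi follows (R3).
phi and alpha hold, so zeta follows (R6).
phi: reached.
mu would need sigma and phi (R2), but sigma is never established.
theta would need delta and omega (R7), but omega is never established.
eta: reached.
zeta: reached.
Reached: phi, eta, and zeta — 3 of the 5.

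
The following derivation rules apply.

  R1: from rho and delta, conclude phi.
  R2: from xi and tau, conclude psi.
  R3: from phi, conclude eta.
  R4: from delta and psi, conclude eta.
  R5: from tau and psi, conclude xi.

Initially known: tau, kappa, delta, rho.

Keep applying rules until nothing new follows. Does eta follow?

Yes

rho and delta hold, so phi follows (R1).
From phi, R3 gives eta.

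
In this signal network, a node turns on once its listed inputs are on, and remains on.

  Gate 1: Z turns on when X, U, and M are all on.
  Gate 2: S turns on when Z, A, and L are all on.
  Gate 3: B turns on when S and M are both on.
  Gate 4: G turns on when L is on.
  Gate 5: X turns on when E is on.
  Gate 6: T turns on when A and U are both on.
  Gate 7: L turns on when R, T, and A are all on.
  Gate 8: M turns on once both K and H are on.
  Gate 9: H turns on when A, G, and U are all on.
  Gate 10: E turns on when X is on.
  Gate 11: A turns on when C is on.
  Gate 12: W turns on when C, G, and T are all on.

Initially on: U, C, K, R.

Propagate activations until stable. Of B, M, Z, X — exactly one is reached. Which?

C is on, so A turns on (Gate 11).
A and U are on, so T turns on (Gate 6).
Gate 7: R, T, and A on → L on.
L is on, so G turns on (Gate 4).
Gate 9: A, G, and U on → H on.
K and H are on, so M turns on (Gate 8).
Z would need X, U, and M (Gate 1), but X never turns on. B would need S and M (Gate 3), but S never turns on. X would need E (Gate 5), but E never turns on.

M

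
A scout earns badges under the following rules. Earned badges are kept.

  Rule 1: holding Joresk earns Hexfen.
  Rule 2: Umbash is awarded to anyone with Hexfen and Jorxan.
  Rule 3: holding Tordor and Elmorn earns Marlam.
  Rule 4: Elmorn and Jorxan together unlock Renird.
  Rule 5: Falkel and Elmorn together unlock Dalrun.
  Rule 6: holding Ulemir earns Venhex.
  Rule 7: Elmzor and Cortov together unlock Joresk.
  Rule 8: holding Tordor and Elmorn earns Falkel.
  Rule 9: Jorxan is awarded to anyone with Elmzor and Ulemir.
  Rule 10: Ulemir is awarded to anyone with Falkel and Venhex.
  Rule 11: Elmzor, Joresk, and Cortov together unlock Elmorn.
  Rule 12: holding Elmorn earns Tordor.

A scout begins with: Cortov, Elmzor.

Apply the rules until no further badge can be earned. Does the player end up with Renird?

No

Renird would need Elmorn and Jorxan (Rule 4), but Jorxan is never earned.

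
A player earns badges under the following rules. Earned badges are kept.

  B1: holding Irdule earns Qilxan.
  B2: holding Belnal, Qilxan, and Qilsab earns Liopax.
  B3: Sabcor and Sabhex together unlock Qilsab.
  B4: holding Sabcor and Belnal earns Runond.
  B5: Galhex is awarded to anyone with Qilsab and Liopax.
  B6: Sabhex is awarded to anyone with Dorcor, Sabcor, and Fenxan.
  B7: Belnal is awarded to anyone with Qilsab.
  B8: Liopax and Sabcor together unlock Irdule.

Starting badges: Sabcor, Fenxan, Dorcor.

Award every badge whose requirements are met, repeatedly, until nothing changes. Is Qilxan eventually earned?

No

Qilxan would need Irdule (B1), but Irdule is never earned.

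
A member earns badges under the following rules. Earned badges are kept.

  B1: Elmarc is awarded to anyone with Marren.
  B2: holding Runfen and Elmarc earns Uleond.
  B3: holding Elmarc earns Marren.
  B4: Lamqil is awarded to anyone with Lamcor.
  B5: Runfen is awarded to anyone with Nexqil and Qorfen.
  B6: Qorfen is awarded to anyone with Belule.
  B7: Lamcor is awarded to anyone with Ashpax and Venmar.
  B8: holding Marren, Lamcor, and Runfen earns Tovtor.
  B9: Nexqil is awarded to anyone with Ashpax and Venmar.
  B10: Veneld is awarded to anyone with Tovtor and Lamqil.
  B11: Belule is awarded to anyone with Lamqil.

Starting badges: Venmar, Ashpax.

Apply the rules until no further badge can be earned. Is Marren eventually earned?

Marren would need Elmarc (B3), but Elmarc is never earned.

No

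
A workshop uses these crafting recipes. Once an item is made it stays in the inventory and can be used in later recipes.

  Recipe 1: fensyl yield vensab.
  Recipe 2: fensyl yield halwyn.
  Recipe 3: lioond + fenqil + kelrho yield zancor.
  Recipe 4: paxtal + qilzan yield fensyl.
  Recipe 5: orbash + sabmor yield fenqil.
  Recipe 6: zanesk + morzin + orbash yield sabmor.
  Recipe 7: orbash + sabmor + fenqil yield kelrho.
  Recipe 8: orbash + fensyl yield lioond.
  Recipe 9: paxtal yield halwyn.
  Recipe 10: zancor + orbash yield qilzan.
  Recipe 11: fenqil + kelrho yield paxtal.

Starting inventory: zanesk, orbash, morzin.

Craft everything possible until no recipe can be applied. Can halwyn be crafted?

zanesk + morzin + orbash → sabmor (Recipe 6).
Using Recipe 5, orbash and sabmor make fenqil.
orbash + sabmor + fenqil → kelrho (Recipe 7).
Using Recipe 11, fenqil and kelrho make paxtal.
Using Recipe 9, paxtal makes halwyn.

Yes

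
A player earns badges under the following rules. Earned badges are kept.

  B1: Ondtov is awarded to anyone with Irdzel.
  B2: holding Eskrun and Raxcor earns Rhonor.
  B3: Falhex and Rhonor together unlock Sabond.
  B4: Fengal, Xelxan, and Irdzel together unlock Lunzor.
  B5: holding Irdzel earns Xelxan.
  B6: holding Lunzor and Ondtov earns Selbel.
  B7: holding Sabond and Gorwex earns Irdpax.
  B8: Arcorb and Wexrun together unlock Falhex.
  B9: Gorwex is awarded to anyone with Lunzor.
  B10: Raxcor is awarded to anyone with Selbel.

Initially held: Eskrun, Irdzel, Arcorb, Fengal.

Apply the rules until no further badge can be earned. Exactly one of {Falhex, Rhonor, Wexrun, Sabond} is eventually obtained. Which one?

Rhonor

With Irdzel, Ondtov is earned (B1).
With Irdzel, Xelxan is earned (B5).
With Fengal, Xelxan, and Irdzel, Lunzor is earned (B4).
With Lunzor and Ondtov, Selbel is earned (B6).
With Selbel, Raxcor is earned (B10).
With Eskrun and Raxcor, Rhonor is earned (B2).
Falhex would need Arcorb and Wexrun (B8), but Wexrun is never earned. Sabond would need Falhex and Rhonor (B3), but Falhex is never earned. No rule produces Wexrun, and it is not given.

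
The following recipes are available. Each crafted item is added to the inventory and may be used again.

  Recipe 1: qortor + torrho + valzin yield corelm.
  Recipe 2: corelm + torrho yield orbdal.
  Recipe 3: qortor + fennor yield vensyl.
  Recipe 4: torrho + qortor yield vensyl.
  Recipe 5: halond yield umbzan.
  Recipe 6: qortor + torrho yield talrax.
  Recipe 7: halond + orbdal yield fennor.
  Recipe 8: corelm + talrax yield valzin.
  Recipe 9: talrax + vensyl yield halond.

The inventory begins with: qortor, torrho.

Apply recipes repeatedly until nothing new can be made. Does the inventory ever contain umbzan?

torrho + qortor → vensyl (Recipe 4).
qortor + torrho → talrax (Recipe 6).
talrax + vensyl → halond (Recipe 9).
halond → umbzan (Recipe 5).

Yes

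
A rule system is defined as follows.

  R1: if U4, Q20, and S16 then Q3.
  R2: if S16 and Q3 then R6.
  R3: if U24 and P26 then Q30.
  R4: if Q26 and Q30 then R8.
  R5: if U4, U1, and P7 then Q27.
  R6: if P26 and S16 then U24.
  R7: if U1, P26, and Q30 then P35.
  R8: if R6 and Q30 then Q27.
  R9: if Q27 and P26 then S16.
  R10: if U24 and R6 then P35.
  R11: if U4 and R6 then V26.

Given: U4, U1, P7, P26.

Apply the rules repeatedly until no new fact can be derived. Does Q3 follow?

No

Q3 would need U4, Q20, and S16 (R1), but Q20 is never established.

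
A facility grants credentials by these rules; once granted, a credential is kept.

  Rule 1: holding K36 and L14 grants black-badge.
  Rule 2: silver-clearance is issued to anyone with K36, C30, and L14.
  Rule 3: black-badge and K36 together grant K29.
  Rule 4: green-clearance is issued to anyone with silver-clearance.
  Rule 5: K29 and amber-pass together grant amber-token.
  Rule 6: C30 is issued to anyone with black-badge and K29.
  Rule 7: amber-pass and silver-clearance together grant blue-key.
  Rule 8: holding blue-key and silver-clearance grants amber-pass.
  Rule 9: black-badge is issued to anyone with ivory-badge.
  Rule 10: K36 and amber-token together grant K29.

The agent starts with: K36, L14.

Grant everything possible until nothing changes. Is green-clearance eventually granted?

Holding K36 and L14 grants black-badge (Rule 1).
Holding black-badge and K36 grants K29 (Rule 3).
Holding black-badge and K29 grants C30 (Rule 6).
Holding K36, C30, and L14 grants silver-clearance (Rule 2).
Holding silver-clearance grants green-clearance (Rule 4).

Yes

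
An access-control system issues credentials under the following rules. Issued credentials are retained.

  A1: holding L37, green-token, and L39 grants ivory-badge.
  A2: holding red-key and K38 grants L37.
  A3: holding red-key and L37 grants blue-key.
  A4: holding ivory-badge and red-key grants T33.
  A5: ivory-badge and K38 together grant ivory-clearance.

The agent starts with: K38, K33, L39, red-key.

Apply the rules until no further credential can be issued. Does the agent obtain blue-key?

Holding red-key and K38 grants L37 (A2).
Holding red-key and L37 grants blue-key (A3).

Yes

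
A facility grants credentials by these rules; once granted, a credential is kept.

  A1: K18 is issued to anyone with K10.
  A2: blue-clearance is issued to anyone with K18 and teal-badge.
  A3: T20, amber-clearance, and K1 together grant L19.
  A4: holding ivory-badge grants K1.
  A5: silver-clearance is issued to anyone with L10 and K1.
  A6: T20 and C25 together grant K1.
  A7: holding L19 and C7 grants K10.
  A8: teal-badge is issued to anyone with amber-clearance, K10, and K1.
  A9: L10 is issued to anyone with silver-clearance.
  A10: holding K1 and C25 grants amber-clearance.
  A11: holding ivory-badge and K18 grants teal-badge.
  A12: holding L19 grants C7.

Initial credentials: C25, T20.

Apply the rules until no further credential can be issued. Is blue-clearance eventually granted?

Yes

Holding T20 and C25 grants K1 (A6).
Holding K1 and C25 grants amber-clearance (A10).
Holding T20, amber-clearance, and K1 grants L19 (A3).
Holding L19 grants C7 (A12).
Holding L19 and C7 grants K10 (A7).
Holding amber-clearance, K10, and K1 grants teal-badge (A8).
Holding K10 grants K18 (A1).
Holding K18 and teal-badge grants blue-clearance (A2).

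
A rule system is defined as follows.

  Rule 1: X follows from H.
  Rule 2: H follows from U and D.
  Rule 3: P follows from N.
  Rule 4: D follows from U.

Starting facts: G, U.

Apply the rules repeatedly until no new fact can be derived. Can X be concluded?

Yes

U holds, so D follows (Rule 4).
From U and D, Rule 2 gives H.
From H, Rule 1 gives X.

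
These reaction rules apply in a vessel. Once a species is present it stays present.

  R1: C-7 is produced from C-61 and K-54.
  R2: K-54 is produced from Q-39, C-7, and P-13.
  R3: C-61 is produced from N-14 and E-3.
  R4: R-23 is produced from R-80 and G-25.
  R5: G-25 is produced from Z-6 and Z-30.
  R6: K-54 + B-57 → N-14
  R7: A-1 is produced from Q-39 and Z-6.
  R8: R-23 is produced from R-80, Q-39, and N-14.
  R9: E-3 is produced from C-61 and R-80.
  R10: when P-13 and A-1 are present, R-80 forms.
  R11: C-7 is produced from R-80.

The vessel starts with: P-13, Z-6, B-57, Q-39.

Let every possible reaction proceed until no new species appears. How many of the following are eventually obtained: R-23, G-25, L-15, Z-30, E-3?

Q-39 and Z-6 present → A-1 forms (R7).
P-13 and A-1 present → R-80 forms (R10).
R-80 present → C-7 forms (R11).
Q-39, C-7, and P-13 present → K-54 forms (R2).
K-54 and B-57 present → N-14 forms (R6).
R-80, Q-39, and N-14 present → R-23 forms (R8).
R-23: reached.
G-25 would need Z-6 and Z-30 (R5), but Z-30 never forms.
No rule produces L-15, and it is not given.
No rule produces Z-30, and it is not given.
E-3 would need C-61 and R-80 (R9), but C-61 never forms.
Reached: R-23 — 1 of the 5.

1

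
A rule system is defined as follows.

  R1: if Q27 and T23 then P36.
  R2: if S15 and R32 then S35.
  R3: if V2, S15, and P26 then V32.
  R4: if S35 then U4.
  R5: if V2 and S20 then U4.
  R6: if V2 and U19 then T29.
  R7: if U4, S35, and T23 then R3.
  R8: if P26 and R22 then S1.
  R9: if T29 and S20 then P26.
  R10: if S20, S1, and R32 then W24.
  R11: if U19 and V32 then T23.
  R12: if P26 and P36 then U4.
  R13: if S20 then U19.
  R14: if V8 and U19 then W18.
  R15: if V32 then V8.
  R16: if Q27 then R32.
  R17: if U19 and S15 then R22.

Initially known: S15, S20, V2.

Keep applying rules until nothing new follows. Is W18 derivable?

S20 holds, so U19 follows (R13).
V2 and U19 hold, so T29 follows (R6).
T29 and S20 hold, so P26 follows (R9).
From V2, S15, and P26, R3 gives V32.
From V32, R15 gives V8.
From V8 and U19, R14 gives W18.

Yes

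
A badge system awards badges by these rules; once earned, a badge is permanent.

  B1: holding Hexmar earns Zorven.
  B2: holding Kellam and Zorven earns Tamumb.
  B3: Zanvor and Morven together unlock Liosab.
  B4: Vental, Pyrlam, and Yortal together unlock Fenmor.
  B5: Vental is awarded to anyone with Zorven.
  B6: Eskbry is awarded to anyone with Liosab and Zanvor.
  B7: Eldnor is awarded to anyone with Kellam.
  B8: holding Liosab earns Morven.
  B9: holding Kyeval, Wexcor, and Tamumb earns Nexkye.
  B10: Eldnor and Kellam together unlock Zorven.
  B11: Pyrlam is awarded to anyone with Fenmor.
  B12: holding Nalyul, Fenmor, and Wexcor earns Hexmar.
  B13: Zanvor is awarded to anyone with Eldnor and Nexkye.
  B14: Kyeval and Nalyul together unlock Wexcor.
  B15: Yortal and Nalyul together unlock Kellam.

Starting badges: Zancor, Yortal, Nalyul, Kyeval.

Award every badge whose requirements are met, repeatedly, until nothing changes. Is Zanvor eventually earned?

With Yortal and Nalyul, Kellam is earned (B15).
With Kyeval and Nalyul, Wexcor is earned (B14).
With Kellam, Eldnor is earned (B7).
With Eldnor and Kellam, Zorven is earned (B10).
With Kellam and Zorven, Tamumb is earned (B2).
With Kyeval, Wexcor, and Tamumb, Nexkye is earned (B9).
With Eldnor and Nexkye, Zanvor is earned (B13).

Yes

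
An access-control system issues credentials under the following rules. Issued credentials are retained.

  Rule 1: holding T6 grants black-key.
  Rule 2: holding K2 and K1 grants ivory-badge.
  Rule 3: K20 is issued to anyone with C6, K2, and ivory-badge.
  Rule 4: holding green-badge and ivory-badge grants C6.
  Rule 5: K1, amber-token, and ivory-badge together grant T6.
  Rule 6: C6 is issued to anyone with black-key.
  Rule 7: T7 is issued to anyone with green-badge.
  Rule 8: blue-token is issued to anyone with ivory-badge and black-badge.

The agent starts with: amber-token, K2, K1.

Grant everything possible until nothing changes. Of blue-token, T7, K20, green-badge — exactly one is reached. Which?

Holding K2 and K1 grants ivory-badge (Rule 2).
Holding K1, amber-token, and ivory-badge grants T6 (Rule 5).
Holding T6 grants black-key (Rule 1).
Holding black-key grants C6 (Rule 6).
Holding C6, K2, and ivory-badge grants K20 (Rule 3).
blue-token would need ivory-badge and black-badge (Rule 8), but black-badge is never granted. No rule produces green-badge, and it is not given. T7 would need green-badge (Rule 7), but green-badge is never granted.

K20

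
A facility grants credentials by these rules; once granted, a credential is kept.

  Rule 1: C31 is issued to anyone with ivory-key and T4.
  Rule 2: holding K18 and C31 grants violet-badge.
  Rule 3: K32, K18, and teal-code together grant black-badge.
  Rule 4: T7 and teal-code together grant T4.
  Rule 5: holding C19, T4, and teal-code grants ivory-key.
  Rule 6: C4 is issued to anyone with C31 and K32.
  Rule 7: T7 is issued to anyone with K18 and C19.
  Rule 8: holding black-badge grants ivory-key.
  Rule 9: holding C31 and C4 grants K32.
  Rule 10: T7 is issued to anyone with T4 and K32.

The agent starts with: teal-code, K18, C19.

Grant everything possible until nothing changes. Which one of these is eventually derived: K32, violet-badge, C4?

violet-badge

Holding K18 and C19 grants T7 (Rule 7).
Holding T7 and teal-code grants T4 (Rule 4).
Holding C19, T4, and teal-code grants ivory-key (Rule 5).
Holding ivory-key and T4 grants C31 (Rule 1).
Holding K18 and C31 grants violet-badge (Rule 2).
C4 would need C31 and K32 (Rule 6), but K32 is never granted. K32 would need C31 and C4 (Rule 9), but C4 is never granted.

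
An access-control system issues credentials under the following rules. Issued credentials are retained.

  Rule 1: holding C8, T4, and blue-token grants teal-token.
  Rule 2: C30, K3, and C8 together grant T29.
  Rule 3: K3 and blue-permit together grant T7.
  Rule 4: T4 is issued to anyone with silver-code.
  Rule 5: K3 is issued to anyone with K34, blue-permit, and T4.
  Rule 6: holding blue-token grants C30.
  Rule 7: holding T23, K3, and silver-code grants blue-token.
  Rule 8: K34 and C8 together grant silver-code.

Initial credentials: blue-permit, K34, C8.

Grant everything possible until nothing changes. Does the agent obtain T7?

Holding K34 and C8 grants silver-code (Rule 8).
Holding silver-code grants T4 (Rule 4).
Holding K34, blue-permit, and T4 grants K3 (Rule 5).
Holding K3 and blue-permit grants T7 (Rule 3).

Yes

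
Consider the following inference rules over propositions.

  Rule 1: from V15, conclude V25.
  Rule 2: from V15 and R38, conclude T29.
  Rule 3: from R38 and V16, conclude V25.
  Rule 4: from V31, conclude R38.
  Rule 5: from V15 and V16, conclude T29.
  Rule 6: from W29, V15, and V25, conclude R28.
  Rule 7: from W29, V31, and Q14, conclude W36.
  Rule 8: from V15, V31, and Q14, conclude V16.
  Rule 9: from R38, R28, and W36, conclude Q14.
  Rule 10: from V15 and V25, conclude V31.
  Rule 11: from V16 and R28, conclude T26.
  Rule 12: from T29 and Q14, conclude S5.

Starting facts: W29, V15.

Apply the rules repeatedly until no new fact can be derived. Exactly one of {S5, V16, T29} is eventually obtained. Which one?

V15 holds, so V25 follows (Rule 1).
V15 and V25 hold, so V31 follows (Rule 10).
From V31, Rule 4 gives R38.
V15 and R38 hold, so T29 follows (Rule 2).
S5 would need T29 and Q14 (Rule 12), but Q14 is never established. V16 would need V15, V31, and Q14 (Rule 8), but Q14 is never established.

T29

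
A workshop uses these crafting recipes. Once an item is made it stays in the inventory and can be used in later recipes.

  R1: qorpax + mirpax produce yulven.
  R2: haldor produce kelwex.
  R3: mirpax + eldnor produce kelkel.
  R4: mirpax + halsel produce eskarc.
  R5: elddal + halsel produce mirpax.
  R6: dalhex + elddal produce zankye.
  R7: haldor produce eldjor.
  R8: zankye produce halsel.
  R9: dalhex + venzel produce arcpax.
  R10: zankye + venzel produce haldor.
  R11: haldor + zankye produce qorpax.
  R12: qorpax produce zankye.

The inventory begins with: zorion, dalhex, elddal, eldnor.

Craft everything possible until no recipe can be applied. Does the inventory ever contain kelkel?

Yes

Using R6, dalhex and elddal make zankye.
zankye → halsel (R8).
Using R5, elddal and halsel make mirpax.
Using R3, mirpax and eldnor make kelkel.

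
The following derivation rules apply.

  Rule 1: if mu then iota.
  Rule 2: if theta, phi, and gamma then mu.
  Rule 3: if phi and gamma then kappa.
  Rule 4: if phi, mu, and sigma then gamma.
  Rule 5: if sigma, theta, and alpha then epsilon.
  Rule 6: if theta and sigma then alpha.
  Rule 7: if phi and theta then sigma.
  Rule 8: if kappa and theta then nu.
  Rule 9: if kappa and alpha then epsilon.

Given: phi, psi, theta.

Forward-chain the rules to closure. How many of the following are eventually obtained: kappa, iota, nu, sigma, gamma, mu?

1

phi and theta hold, so sigma follows (Rule 7).
kappa would need phi and gamma (Rule 3), but gamma is never established.
iota would need mu (Rule 1), but mu is never established.
nu would need kappa and theta (Rule 8), but kappa is never established.
sigma: reached.
gamma would need phi, mu, and sigma (Rule 4), but mu is never established.
mu would need theta, phi, and gamma (Rule 2), but gamma is never established.
Reached: sigma — 1 of the 6.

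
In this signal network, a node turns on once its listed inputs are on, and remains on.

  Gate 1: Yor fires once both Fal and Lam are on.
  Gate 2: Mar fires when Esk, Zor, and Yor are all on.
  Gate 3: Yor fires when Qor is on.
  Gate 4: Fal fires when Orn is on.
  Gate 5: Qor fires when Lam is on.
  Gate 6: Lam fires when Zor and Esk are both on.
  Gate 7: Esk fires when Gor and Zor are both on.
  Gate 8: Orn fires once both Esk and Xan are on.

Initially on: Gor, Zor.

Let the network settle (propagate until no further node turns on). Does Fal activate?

No

Fal would need Orn (Gate 4), but Orn never turns on.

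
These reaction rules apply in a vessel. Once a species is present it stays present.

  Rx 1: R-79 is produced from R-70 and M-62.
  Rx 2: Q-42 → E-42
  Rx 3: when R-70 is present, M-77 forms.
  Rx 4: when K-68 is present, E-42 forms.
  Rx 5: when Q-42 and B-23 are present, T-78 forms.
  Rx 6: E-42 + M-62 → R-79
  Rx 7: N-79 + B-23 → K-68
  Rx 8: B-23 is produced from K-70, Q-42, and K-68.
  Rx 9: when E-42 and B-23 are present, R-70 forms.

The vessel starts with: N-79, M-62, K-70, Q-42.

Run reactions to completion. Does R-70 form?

No

R-70 would need E-42 and B-23 (Rx 9), but B-23 never forms.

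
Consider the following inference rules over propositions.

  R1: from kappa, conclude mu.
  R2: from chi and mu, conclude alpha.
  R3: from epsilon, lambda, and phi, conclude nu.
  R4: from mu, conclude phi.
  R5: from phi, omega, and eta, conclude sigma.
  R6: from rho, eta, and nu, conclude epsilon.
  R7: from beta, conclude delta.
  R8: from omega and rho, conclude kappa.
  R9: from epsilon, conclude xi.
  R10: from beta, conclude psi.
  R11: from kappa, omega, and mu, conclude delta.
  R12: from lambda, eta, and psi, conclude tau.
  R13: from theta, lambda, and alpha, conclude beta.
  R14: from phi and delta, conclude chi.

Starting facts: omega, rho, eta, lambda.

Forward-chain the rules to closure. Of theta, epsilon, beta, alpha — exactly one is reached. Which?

omega and rho hold, so kappa follows (R8).
kappa holds, so mu follows (R1).
kappa, omega, and mu hold, so delta follows (R11).
From mu, R4 gives phi.
phi and delta hold, so chi follows (R14).
From chi and mu, R2 gives alpha.
epsilon would need rho, eta, and nu (R6), but nu is never established. beta would need theta, lambda, and alpha (R13), but theta is never established. No rule produces theta, and it is not given.

alpha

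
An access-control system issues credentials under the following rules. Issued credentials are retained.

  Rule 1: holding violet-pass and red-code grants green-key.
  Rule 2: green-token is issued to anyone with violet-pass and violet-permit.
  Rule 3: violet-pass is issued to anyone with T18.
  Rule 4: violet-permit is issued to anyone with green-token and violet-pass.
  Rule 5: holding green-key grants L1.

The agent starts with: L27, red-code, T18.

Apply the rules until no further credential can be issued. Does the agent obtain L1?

Holding T18 grants violet-pass (Rule 3).
Holding violet-pass and red-code grants green-key (Rule 1).
Holding green-key grants L1 (Rule 5).

Yes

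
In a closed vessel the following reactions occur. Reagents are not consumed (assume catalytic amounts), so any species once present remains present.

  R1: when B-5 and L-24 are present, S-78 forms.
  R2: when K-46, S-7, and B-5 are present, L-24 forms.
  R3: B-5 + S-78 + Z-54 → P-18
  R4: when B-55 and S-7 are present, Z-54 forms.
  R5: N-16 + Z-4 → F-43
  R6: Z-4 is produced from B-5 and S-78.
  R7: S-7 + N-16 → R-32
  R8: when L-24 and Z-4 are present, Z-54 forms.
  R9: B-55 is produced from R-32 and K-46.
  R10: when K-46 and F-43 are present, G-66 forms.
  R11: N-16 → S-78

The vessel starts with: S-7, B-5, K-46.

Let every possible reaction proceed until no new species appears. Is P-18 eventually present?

Yes

K-46, S-7, and B-5 present → L-24 forms (R2).
B-5 and L-24 present → S-78 forms (R1).
B-5 and S-78 present → Z-4 forms (R6).
L-24 and Z-4 present → Z-54 forms (R8).
B-5, S-78, and Z-54 present → P-18 forms (R3).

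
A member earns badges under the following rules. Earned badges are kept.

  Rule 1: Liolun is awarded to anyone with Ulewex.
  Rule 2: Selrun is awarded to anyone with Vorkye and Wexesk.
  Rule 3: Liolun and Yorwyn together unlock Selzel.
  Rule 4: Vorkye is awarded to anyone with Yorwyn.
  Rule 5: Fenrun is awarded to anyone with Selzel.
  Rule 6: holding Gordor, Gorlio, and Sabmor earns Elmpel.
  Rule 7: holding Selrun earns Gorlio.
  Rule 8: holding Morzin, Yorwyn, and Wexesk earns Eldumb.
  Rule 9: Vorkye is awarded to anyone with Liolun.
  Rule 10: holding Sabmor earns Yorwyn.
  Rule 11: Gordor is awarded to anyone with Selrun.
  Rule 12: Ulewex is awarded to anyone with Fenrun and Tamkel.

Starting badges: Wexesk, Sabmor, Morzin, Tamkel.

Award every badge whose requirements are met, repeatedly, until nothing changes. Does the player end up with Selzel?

No

Selzel would need Liolun and Yorwyn (Rule 3), but Liolun is never earned.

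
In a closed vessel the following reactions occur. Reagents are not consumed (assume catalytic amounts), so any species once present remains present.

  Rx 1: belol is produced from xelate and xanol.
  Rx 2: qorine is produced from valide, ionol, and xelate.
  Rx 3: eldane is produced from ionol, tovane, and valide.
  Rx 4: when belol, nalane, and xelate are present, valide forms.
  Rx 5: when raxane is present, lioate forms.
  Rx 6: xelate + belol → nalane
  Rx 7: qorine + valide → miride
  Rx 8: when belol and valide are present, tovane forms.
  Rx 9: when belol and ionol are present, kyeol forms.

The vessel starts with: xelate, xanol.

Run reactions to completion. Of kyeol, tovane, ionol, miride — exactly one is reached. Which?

xelate and xanol present → belol forms (Rx 1).
xelate and belol present → nalane forms (Rx 6).
belol, nalane, and xelate present → valide forms (Rx 4).
belol and valide present → tovane forms (Rx 8).
No rule produces ionol, and it is not given. miride would need qorine and valide (Rx 7), but qorine never forms. kyeol would need belol and ionol (Rx 9), but ionol never forms.

tovane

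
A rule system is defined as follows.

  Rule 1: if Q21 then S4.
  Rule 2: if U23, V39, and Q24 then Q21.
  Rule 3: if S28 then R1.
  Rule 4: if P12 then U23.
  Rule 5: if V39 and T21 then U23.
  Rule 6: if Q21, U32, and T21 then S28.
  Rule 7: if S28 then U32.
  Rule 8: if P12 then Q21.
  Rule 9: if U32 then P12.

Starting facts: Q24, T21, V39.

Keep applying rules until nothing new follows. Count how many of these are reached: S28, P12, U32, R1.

0

S28 would need Q21, U32, and T21 (Rule 6), but U32 is never established.
P12 would need U32 (Rule 9), but U32 is never established.
U32 would need S28 (Rule 7), but S28 is never established.
R1 would need S28 (Rule 3), but S28 is never established.
None of the 4 are reached.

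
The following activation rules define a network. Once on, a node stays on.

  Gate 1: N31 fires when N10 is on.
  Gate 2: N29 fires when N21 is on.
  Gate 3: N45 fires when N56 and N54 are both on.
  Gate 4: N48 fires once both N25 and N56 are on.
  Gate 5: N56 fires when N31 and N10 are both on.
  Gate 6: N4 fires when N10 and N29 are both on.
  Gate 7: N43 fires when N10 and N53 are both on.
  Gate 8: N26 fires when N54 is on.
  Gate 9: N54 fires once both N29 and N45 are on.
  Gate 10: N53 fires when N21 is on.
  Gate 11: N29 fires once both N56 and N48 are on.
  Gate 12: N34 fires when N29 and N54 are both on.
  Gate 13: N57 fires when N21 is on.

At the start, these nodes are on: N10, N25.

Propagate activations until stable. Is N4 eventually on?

Yes

Gate 1: N10 on → N31 on.
N31 and N10 are on, so N56 fires (Gate 5).
Gate 4: N25 and N56 on → N48 on.
N56 and N48 are on, so N29 fires (Gate 11).
Gate 6: N10 and N29 on → N4 on.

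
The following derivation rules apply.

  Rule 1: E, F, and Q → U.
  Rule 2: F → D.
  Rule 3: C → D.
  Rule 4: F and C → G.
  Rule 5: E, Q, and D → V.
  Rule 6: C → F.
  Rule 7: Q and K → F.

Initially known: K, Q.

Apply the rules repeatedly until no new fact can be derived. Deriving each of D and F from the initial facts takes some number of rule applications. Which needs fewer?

F

F: From Q and K, Rule 7 gives F. [1 rule application]
D: From Q and K, Rule 7 gives F. From F, Rule 2 gives D. [2 rule applications]
F needs fewer.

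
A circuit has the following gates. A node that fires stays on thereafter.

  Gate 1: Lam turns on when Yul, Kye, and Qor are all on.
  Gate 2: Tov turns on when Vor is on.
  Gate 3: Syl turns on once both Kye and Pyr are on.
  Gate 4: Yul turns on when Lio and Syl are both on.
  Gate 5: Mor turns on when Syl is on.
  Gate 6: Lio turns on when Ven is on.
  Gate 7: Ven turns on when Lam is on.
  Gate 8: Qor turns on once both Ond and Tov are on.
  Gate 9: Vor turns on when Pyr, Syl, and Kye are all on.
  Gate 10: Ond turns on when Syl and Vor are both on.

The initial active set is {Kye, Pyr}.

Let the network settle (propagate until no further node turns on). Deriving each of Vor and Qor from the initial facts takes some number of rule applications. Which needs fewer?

Vor: Gate 3: Kye and Pyr on → Syl on. Gate 9: Pyr, Syl, and Kye on → Vor on. [2 rule applications]
Qor: Gate 3: Kye and Pyr on → Syl on. Gate 9: Pyr, Syl, and Kye on → Vor on. Syl and Vor are on, so Ond turns on (Gate 10). Gate 2: Vor on → Tov on. Gate 8: Ond and Tov on → Qor on. [5 rule applications]
Vor needs fewer.

Vor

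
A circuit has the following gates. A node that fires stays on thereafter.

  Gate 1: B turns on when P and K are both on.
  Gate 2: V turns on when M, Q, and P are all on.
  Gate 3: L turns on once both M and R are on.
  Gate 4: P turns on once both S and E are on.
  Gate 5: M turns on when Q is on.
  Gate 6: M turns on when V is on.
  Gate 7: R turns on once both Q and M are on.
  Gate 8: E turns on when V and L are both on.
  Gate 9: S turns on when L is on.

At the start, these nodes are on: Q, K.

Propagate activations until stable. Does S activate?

Gate 5: Q on → M on.
Q and M are on, so R turns on (Gate 7).
Gate 3: M and R on → L on.
Gate 9: L on → S on.

Yes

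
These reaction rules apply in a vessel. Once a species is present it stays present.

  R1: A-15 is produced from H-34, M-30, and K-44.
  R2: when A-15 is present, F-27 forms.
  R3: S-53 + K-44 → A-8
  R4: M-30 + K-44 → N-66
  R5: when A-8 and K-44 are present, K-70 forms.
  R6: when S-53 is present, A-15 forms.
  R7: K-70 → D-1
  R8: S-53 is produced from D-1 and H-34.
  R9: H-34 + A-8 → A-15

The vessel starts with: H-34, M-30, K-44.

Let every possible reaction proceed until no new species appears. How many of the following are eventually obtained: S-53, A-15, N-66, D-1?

2

M-30 and K-44 present → N-66 forms (R4).
H-34, M-30, and K-44 present → A-15 forms (R1).
S-53 would need D-1 and H-34 (R8), but D-1 never forms.
A-15: reached.
N-66: reached.
D-1 would need K-70 (R7), but K-70 never forms.
Reached: A-15 and N-66 — 2 of the 4.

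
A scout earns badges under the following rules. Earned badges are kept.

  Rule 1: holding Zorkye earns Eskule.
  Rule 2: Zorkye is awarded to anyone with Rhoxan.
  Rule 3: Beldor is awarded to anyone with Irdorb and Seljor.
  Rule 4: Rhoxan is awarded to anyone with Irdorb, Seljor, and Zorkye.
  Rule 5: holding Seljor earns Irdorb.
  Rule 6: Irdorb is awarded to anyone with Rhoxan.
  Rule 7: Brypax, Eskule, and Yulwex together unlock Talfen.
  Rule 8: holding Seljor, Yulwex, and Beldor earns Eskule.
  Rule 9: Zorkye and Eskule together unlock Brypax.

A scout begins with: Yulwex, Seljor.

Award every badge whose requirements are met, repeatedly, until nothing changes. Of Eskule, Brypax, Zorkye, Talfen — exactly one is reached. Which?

With Seljor, Irdorb is earned (Rule 5).
With Irdorb and Seljor, Beldor is earned (Rule 3).
With Seljor, Yulwex, and Beldor, Eskule is earned (Rule 8).
Brypax would need Zorkye and Eskule (Rule 9), but Zorkye is never earned. Talfen would need Brypax, Eskule, and Yulwex (Rule 7), but Brypax is never earned. Zorkye would need Rhoxan (Rule 2), but Rhoxan is never earned.

Eskule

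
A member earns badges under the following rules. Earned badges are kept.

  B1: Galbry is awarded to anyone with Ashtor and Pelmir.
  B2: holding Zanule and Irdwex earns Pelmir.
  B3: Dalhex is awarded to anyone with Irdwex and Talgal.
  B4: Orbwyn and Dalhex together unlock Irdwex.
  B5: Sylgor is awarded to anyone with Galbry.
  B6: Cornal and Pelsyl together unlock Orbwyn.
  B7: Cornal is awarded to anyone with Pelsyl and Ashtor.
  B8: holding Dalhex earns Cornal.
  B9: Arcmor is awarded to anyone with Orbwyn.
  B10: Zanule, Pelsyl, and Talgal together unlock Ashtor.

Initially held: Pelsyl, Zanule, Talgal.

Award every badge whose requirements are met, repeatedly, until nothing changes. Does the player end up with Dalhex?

Dalhex would need Irdwex and Talgal (B3), but Irdwex is never earned.

No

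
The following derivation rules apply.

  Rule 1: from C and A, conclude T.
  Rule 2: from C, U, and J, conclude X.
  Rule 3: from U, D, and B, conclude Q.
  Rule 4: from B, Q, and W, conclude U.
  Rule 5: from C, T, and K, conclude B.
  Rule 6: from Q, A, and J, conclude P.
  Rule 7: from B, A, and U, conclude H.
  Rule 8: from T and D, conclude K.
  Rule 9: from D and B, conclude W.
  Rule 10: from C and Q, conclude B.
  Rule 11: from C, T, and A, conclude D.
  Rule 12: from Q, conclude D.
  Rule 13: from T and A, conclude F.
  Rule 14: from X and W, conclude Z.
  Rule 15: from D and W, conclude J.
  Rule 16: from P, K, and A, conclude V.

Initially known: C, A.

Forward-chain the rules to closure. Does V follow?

No

V would need P, K, and A (Rule 16), but P is never established.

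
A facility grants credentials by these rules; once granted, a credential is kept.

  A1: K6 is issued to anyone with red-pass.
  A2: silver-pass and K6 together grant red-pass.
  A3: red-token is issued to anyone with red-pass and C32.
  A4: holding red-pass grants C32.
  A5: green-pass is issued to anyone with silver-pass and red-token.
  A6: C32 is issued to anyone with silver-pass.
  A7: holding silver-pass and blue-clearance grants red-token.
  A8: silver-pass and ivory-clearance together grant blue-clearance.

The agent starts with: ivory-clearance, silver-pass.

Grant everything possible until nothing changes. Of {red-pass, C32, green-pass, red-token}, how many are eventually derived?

Holding silver-pass and ivory-clearance grants blue-clearance (A8).
Holding silver-pass grants C32 (A6).
Holding silver-pass and blue-clearance grants red-token (A7).
Holding silver-pass and red-token grants green-pass (A5).
red-pass would need silver-pass and K6 (A2), but K6 is never granted.
C32: reached.
green-pass: reached.
red-token: reached.
Reached: C32, green-pass, and red-token — 3 of the 4.

3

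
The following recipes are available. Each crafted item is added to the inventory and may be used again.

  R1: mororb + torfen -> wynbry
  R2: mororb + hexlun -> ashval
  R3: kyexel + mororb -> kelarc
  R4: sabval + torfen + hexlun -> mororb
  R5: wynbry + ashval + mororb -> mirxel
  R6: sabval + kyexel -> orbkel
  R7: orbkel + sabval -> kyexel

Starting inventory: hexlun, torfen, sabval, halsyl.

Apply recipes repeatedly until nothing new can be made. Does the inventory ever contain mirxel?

sabval + torfen + hexlun -> mororb (R4).
Using R2, mororb and hexlun make ashval.
Using R1, mororb and torfen make wynbry.
Using R5, wynbry, ashval, and mororb make mirxel.

Yes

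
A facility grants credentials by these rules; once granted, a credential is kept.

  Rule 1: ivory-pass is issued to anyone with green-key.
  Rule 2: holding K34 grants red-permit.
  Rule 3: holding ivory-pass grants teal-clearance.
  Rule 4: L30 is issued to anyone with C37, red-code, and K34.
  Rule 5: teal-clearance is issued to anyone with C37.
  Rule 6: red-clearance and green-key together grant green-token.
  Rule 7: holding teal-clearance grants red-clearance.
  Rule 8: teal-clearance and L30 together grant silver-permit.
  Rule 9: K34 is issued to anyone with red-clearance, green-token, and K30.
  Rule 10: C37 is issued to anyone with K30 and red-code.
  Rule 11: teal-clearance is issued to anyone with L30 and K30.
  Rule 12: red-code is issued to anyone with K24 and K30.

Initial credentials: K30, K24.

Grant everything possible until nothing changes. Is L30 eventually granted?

No

L30 would need C37, red-code, and K34 (Rule 4), but K34 is never granted.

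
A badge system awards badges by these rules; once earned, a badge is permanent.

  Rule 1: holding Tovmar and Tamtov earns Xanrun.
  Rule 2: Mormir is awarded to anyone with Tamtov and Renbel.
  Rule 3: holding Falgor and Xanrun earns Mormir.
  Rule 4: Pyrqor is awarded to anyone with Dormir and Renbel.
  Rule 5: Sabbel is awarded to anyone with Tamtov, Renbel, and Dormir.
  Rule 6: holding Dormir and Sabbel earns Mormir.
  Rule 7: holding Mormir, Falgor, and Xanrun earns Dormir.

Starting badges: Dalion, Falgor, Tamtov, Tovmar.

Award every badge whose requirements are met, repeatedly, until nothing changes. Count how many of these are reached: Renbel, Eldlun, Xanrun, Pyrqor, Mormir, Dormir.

3

With Tovmar and Tamtov, Xanrun is earned (Rule 1).
With Falgor and Xanrun, Mormir is earned (Rule 3).
With Mormir, Falgor, and Xanrun, Dormir is earned (Rule 7).
No rule produces Renbel, and it is not given.
No rule produces Eldlun, and it is not given.
Xanrun: reached.
Pyrqor would need Dormir and Renbel (Rule 4), but Renbel is never earned.
Mormir: reached.
Dormir: reached.
Reached: Xanrun, Mormir, and Dormir — 3 of the 6.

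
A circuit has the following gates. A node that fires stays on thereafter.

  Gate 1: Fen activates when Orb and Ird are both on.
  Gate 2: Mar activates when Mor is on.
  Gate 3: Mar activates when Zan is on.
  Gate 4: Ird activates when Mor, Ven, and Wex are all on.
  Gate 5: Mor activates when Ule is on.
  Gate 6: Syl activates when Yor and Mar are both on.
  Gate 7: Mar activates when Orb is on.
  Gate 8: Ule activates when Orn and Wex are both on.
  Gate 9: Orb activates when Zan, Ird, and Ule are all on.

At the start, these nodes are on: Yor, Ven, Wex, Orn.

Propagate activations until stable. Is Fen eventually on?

No

Fen would need Orb and Ird (Gate 1), but Orb never turns on.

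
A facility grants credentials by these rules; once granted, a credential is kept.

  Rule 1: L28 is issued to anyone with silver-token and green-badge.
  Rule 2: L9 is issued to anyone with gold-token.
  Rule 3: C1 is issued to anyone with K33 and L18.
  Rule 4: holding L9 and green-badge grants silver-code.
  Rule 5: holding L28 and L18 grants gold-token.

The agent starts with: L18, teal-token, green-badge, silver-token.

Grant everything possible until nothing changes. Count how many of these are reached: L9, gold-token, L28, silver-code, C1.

Holding silver-token and green-badge grants L28 (Rule 1).
Holding L28 and L18 grants gold-token (Rule 5).
Holding gold-token grants L9 (Rule 2).
Holding L9 and green-badge grants silver-code (Rule 4).
L9: reached.
gold-token: reached.
L28: reached.
silver-code: reached.
C1 would need K33 and L18 (Rule 3), but K33 is never granted.
Reached: L9, gold-token, L28, and silver-code — 4 of the 5.

4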